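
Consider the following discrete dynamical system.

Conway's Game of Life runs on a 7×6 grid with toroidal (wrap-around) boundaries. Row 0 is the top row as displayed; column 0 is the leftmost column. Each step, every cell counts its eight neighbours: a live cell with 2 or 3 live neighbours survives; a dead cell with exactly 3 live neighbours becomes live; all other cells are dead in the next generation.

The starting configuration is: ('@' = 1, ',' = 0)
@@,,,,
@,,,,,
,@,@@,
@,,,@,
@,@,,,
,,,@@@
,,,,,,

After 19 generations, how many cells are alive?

6

[0] @@,,,,
@,,,,,
,@,@@,
@,,,@,
@,@,,,
,,,@@@
,,,,,,
[1] @@,,,,
@,@,,@
@@,@@,
@,@,@,
@@,,,,
,,,@@@
@,,,@@
[2] ,,,,@,
,,@@@,
,,,,@,
,,@,@,
@@@,,,
,@,@,,
,@,@,,
[3] ,,,,@,
,,,,@@
,,@,@@
,,@,,@
@,,,,,
,,,@,,
,,,@@,
[4] ,,,,,,
,,,,,,
@,,,,,
@@,@@@
,,,,,,
,,,@@,
,,,@@,
[5] ,,,,,,
,,,,,,
@@,,@,
@@,,@@
@,@,,,
,,,@@,
,,,@@,
[6] ,,,,,,
,,,,,,
,@,,@,
,,@@@,
@,@,,,
,,@,@@
,,,@@,
[7] ,,,,,,
,,,,,,
,,@,@,
,,@,@@
,,@,,,
,@@,@@
,,,@@@
[8] ,,,,@,
,,,,,,
,,,,@@
,@@,@@
@,@,,,
@@@,,@
@,@@,@
[9] ,,,@@@
,,,,@@
@,,@@@
,@@,@,
,,,,@,
,,,,@,
,,@@,,
[10] ,,@,,@
,,,,,,
@@@,,,
@@@,,,
,,,,@@
,,,,@,
,,@,,@
[11] ,,,,,,
@,@,,,
@,@,,,
,,@@,,
@@,@@@
,,,@@,
,,,@@@
[12] ,,,@@@
,,,,,,
,,@,,,
,,,,,,
@@,,,@
,,,,,,
,,,@,@
[13] ,,,@,@
,,,@@,
,,,,,,
@@,,,,
@,,,,,
,,,,@@
,,,@,@
[14] ,,@@,@
,,,@@,
,,,,,,
@@,,,,
@@,,,,
@,,,@@
@,,@,@
[15] @,@,,@
,,@@@,
,,,,,,
@@,,,,
,,,,,,
,,,,@,
,@@@,,
[16] @,,,,@
,@@@@@
,@@@,,
,,,,,,
,,,,,,
,,@@,,
@@@@@@
[17] ,,,,,,
,,,,,@
@@,,,,
,,@,,,
,,,,,,
@,,,,@
,,,,,,
[18] ,,,,,,
@,,,,,
@@,,,,
,@,,,,
,,,,,,
,,,,,,
,,,,,,
[19] ,,,,,,
@@,,,,
@@,,,,
@@,,,,
,,,,,,
,,,,,,
,,,,,,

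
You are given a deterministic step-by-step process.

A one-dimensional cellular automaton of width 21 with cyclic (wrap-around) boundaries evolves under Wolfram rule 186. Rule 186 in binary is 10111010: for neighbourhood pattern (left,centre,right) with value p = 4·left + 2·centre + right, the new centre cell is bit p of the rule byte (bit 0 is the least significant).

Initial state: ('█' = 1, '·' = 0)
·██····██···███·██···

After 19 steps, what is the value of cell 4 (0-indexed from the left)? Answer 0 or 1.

t=0: ·██····██···███·██···
t=1: ██·█··██·█·███·██·█··
t=2: █·█·███·█·███·██·█·██
t=3: ·█·███·█·███·██·█·███
t=4: █·███·█·███·██·█·███·
t=5: ·███·█·███·██·█·███·█
t=6: ███·█·███·██·█·███·█·
t=7: ██·█·███·██·█·███·█·█
t=8: █·█·███·██·█·███·█·██
t=9: ·█·███·██·█·███·█·███
t=10: █·███·██·█·███·█·███·
t=11: ·███·██·█·███·█·███·█
t=12: ███·██·█·███·█·███·█·
t=13: ██·██·█·███·█·███·█·█
t=14: █·██·█·███·█·███·█·██
t=15: ·██·█·███·█·███·█·███
t=16: ██·█·███·█·███·█·███·
t=17: █·█·███·█·███·█·███·█
t=18: ·█·███·█·███·█·███·██
t=19: █·███·█·███·█·███·██·

1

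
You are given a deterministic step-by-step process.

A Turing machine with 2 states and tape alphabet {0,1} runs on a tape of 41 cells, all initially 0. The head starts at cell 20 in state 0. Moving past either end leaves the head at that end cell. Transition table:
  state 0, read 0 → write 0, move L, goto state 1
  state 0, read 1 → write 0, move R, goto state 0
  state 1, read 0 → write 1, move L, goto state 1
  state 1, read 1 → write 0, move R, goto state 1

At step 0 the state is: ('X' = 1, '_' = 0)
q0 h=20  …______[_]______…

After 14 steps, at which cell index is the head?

gen 0: q0 h=20  …______[_]______…
gen 1: q1 h=19  …______[_]______…
gen 2: q1 h=18  …______[_]X_____…
gen 3: q1 h=17  …______[_]XX____…
gen 4: q1 h=16  …______[_]XXX___…
gen 5: q1 h=15  …______[_]XXXX__…
gen 6: q1 h=14  …______[_]XXXXX_…
gen 7: q1 h=13  …______[_]XXXXXX…
gen 8: q1 h=12  …______[_]XXXXXX…
gen 9: q1 h=11  …______[_]XXXXXX…
gen 10: q1 h=10  …______[_]XXXXXX…
gen 11: q1 h= 9  …______[_]XXXXXX…
gen 12: q1 h= 8  …______[_]XXXXXX…
gen 13: q1 h= 7  …______[_]XXXXXX…
gen 14: q1 h= 6  |______[_]XXXXXX…

6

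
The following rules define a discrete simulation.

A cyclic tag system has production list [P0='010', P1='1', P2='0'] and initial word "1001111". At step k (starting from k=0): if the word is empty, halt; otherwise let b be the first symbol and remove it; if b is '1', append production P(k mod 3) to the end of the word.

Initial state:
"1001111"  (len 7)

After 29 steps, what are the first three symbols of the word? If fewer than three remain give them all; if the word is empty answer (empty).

step 0: "1001111"  (len 7)
step 1: "001111010"  (len 9)
step 2: "01111010"  (len 8)
step 3: "1111010"  (len 7)
step 4: "111010010"  (len 9)
step 5: "110100101"  (len 9)
step 6: "101001010"  (len 9)
step 7: "01001010010"  (len 11)
step 8: "1001010010"  (len 10)
step 9: "0010100100"  (len 10)
step 10: "010100100"  (len 9)
step 11: "10100100"  (len 8)
step 12: "01001000"  (len 8)
step 13: "1001000"  (len 7)
step 14: "0010001"  (len 7)
step 15: "010001"  (len 6)
step 16: "10001"  (len 5)
step 17: "00011"  (len 5)
step 18: "0011"  (len 4)
step 19: "011"  (len 3)
step 20: "11"  (len 2)
step 21: "10"  (len 2)
step 22: "0010"  (len 4)
step 23: "010"  (len 3)
step 24: "10"  (len 2)
step 25: "0010"  (len 4)
step 26: "010"  (len 3)
step 27: "10"  (len 2)
step 28: "0010"  (len 4)
step 29: "010"  (len 3)

010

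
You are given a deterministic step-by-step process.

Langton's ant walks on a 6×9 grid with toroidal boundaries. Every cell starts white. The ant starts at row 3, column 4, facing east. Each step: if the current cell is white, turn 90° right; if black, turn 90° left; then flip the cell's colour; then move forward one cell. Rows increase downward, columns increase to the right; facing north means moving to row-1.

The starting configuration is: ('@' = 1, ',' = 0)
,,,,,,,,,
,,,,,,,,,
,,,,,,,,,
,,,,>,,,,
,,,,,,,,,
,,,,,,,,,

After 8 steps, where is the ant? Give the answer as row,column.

3,4

step 0: ,,,,,,,,,
,,,,,,,,,
,,,,,,,,,
,,,,>,,,,
,,,,,,,,,
,,,,,,,,,
step 1: ,,,,,,,,,
,,,,,,,,,
,,,,,,,,,
,,,,@,,,,
,,,,v,,,,
,,,,,,,,,
step 2: ,,,,,,,,,
,,,,,,,,,
,,,,,,,,,
,,,,@,,,,
,,,<@,,,,
,,,,,,,,,
step 3: ,,,,,,,,,
,,,,,,,,,
,,,,,,,,,
,,,^@,,,,
,,,@@,,,,
,,,,,,,,,
step 4: ,,,,,,,,,
,,,,,,,,,
,,,,,,,,,
,,,@>,,,,
,,,@@,,,,
,,,,,,,,,
step 5: ,,,,,,,,,
,,,,,,,,,
,,,,^,,,,
,,,@,,,,,
,,,@@,,,,
,,,,,,,,,
step 6: ,,,,,,,,,
,,,,,,,,,
,,,,@>,,,
,,,@,,,,,
,,,@@,,,,
,,,,,,,,,
step 7: ,,,,,,,,,
,,,,,,,,,
,,,,@@,,,
,,,@,v,,,
,,,@@,,,,
,,,,,,,,,
step 8: ,,,,,,,,,
,,,,,,,,,
,,,,@@,,,
,,,@<@,,,
,,,@@,,,,
,,,,,,,,,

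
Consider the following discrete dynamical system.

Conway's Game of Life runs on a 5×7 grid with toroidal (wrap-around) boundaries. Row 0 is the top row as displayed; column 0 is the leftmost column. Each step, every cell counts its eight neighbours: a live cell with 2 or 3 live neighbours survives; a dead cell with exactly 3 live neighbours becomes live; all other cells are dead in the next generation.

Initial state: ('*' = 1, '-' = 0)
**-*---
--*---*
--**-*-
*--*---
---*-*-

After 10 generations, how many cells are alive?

0) **-*---
--*---*
--**-*-
*--*---
---*-*-
1) **-**-*
*---*-*
-****-*
---*--*
**-*--*
2) ---**--
-------
-**-*-*
------*
-*-*---
3) --***--
--*-**-
*----*-
-*-*-*-
--***--
4) -*-----
-**--**
-***-*-
-*-*-**
-*---*-
5) -*---**
---****
---*---
-*-*-**
-*--***
6) --**---
*-**--*
*--*---
---*--*
-*-----
7) *--*---
*---*-*
**-**--
*-*----
---*---
8) *--**-*
--*-***
--****-
*-*-*--
-***---
9) *-----*
***----
--*----
-----*-
-----**
10) -----*-
*-*---*
--*----
-----**
*----*-

9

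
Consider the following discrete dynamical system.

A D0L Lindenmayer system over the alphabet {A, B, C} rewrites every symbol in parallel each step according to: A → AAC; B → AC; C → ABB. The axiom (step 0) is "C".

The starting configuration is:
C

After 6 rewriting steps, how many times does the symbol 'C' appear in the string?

t=0: C
t=1: ABB
t=2: AACACAC
t=3: AACAACABBAACABBAACABB
t=4: AACAACABBAACAACABBAACACACAACAACABBAACACACAACAACABBAACACAC
t=5: AACAACABBAACAACABBAACACACAACAACABBAACAACABBAACACACAACAACAB…AACABBAACABBAACAACABBAACAACABBAACACACAACAACABBAACABBAACABB  (len 163)
t=6: AACAACABBAACAACABBAACACACAACAACABBAACAACABBAACACACAACAACAB…BAACAACABBAACAACABBAACACACAACAACABBAACACACAACAACABBAACACAC  (len 455)

123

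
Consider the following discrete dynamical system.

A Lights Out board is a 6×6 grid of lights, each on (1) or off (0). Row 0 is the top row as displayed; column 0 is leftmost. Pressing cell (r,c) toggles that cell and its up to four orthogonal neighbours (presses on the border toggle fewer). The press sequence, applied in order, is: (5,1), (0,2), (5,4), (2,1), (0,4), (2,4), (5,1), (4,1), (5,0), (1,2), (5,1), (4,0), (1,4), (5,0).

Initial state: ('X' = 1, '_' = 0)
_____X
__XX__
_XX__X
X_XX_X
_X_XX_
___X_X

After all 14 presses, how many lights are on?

16

step 0: _____X
__XX__
_XX__X
X_XX_X
_X_XX_
___X_X
step 1: _____X
__XX__
_XX__X
X_XX_X
___XX_
XXXX_X
step 2: _XXX_X
___X__
_XX__X
X_XX_X
___XX_
XXXX_X
step 3: _XXX_X
___X__
_XX__X
X_XX_X
___X__
XXX_X_
step 4: _XXX_X
_X_X__
X____X
XXXX_X
___X__
XXX_X_
step 5: _XX_X_
_X_XX_
X____X
XXXX_X
___X__
XXX_X_
step 6: _XX_X_
_X_X__
X__XX_
XXXXXX
___X__
XXX_X_
step 7: _XX_X_
_X_X__
X__XX_
XXXXXX
_X_X__
____X_
step 8: _XX_X_
_X_X__
X__XX_
X_XXXX
X_XX__
_X__X_
step 9: _XX_X_
_X_X__
X__XX_
X_XXXX
__XX__
X___X_
step 10: _X__X_
__X___
X_XXX_
X_XXXX
__XX__
X___X_
step 11: _X__X_
__X___
X_XXX_
X_XXXX
_XXX__
_XX_X_
step 12: _X__X_
__X___
X_XXX_
__XXXX
X_XX__
XXX_X_
step 13: _X____
__XXXX
X_XX__
__XXXX
X_XX__
XXX_X_
step 14: _X____
__XXXX
X_XX__
__XXXX
__XX__
__X_X_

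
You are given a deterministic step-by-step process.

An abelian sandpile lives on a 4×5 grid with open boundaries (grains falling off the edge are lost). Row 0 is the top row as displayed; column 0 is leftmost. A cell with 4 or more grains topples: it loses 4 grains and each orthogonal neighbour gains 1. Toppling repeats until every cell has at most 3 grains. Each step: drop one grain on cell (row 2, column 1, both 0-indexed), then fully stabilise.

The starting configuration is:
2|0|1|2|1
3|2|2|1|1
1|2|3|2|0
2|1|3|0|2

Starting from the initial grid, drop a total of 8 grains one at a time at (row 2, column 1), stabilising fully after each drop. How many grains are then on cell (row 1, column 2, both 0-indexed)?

[0] 2|0|1|2|1
3|2|2|1|1
1|2|3|2|0
2|1|3|0|2
[1] 2|0|1|2|1
3|2|2|1|1
1|3|3|2|0
2|1|3|0|2
[2] 2|0|1|2|1
3|3|3|1|1
2|1|1|3|0
2|3|0|1|2
[3] 2|0|1|2|1
3|3|3|1|1
2|2|1|3|0
2|3|0|1|2
[4] 2|0|1|2|1
3|3|3|1|1
2|3|1|3|0
2|3|0|1|2
[5] 3|1|2|2|1
1|2|0|2|1
1|3|3|3|0
0|1|1|1|2
[6] 3|1|2|2|1
1|3|1|3|1
2|1|1|0|1
0|2|2|2|2
[7] 3|1|2|2|1
1|3|1|3|1
2|2|1|0|1
0|2|2|2|2
[8] 3|1|2|2|1
1|3|1|3|1
2|3|1|0|1
0|2|2|2|2

1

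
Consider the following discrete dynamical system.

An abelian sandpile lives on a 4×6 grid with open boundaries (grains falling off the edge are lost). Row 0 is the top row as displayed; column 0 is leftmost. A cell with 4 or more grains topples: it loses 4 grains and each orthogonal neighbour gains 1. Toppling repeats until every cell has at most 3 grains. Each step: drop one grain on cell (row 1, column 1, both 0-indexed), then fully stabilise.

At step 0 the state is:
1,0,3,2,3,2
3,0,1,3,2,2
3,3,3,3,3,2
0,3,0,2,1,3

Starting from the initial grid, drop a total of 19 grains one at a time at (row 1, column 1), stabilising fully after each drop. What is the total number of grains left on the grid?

48

step 0: 1,0,3,2,3,2
3,0,1,3,2,2
3,3,3,3,3,2
0,3,0,2,1,3
step 1: 1,0,3,2,3,2
3,1,1,3,2,2
3,3,3,3,3,2
0,3,0,2,1,3
step 2: 1,0,3,2,3,2
3,2,1,3,2,2
3,3,3,3,3,2
0,3,0,2,1,3
step 3: 1,0,3,2,3,2
3,3,1,3,2,2
3,3,3,3,3,2
0,3,0,2,1,3
step 4: 2,2,1,1,1,3
1,3,1,3,1,3
1,3,2,2,1,3
2,0,2,3,2,3
step 5: 2,3,1,1,1,3
2,1,2,3,1,3
2,0,3,2,1,3
2,1,2,3,2,3
step 6: 2,3,1,1,1,3
2,2,2,3,1,3
2,0,3,2,1,3
2,1,2,3,2,3
step 7: 2,3,1,1,1,3
2,3,2,3,1,3
2,0,3,2,1,3
2,1,2,3,2,3
step 8: 3,0,2,1,1,3
3,1,3,3,1,3
2,1,3,2,1,3
2,1,2,3,2,3
step 9: 3,0,2,1,1,3
3,2,3,3,1,3
2,1,3,2,1,3
2,1,2,3,2,3
step 10: 3,0,2,1,1,3
3,3,3,3,1,3
2,1,3,2,1,3
2,1,2,3,2,3
step 11: 0,2,3,2,1,3
1,2,2,1,2,3
3,3,2,1,2,3
2,2,0,1,3,3
step 12: 0,2,3,2,1,3
1,3,2,1,2,3
3,3,2,1,2,3
2,2,0,1,3,3
step 13: 0,3,3,2,1,3
3,1,3,1,2,3
0,1,3,1,2,3
3,3,0,1,3,3
step 14: 0,3,3,2,1,3
3,2,3,1,2,3
0,1,3,1,2,3
3,3,0,1,3,3
step 15: 0,3,3,2,1,3
3,3,3,1,2,3
0,1,3,1,2,3
3,3,0,1,3,3
step 16: 2,1,1,3,1,3
0,3,2,2,2,3
1,3,0,2,2,3
3,3,1,1,3,3
step 17: 2,2,1,3,1,3
1,1,3,2,2,3
3,1,1,2,2,3
0,1,2,1,3,3
step 18: 2,2,1,3,1,3
1,2,3,2,2,3
3,1,1,2,2,3
0,1,2,1,3,3
step 19: 2,2,1,3,1,3
1,3,3,2,2,3
3,1,1,2,2,3
0,1,2,1,3,3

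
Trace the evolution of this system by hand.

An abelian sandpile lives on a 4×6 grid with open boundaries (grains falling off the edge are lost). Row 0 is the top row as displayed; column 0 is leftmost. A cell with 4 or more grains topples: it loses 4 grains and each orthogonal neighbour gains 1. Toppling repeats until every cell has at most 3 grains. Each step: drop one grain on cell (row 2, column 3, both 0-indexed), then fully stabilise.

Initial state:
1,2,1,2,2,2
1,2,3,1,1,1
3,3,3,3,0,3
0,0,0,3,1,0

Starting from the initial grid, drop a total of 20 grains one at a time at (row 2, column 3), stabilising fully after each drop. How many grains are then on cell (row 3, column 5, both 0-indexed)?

gen 0: 1,2,1,2,2,2
1,2,3,1,1,1
3,3,3,3,0,3
0,0,0,3,1,0
gen 1: 1,3,2,2,2,2
3,0,1,3,1,1
0,2,2,2,1,3
1,1,2,0,2,0
gen 2: 1,3,2,2,2,2
3,0,1,3,1,1
0,2,2,3,1,3
1,1,2,0,2,0
gen 3: 1,3,2,3,2,2
3,0,2,0,2,1
0,2,3,1,2,3
1,1,2,1,2,0
gen 4: 1,3,2,3,2,2
3,0,2,0,2,1
0,2,3,2,2,3
1,1,2,1,2,0
gen 5: 1,3,2,3,2,2
3,0,2,0,2,1
0,2,3,3,2,3
1,1,2,1,2,0
gen 6: 1,3,2,3,2,2
3,0,3,1,2,1
0,3,0,1,3,3
1,1,3,2,2,0
gen 7: 1,3,2,3,2,2
3,0,3,1,2,1
0,3,0,2,3,3
1,1,3,2,2,0
gen 8: 1,3,2,3,2,2
3,0,3,1,2,1
0,3,0,3,3,3
1,1,3,2,2,0
gen 9: 1,3,2,3,2,2
3,0,3,2,3,2
0,3,1,1,1,0
1,1,3,3,3,1
gen 10: 1,3,2,3,2,2
3,0,3,2,3,2
0,3,1,2,1,0
1,1,3,3,3,1
gen 11: 1,3,2,3,2,2
3,0,3,2,3,2
0,3,1,3,1,0
1,1,3,3,3,1
gen 12: 1,3,2,3,2,2
3,0,3,3,3,2
0,3,3,1,3,0
1,2,0,2,0,2
gen 13: 1,3,2,3,2,2
3,0,3,3,3,2
0,3,3,2,3,0
1,2,0,2,0,2
gen 14: 1,3,2,3,2,2
3,0,3,3,3,2
0,3,3,3,3,0
1,2,0,2,0,2
gen 15: 2,0,1,2,0,3
3,3,2,3,2,3
1,0,2,3,1,1
1,3,1,3,1,2
gen 16: 2,0,1,3,0,3
3,3,3,0,3,3
1,0,3,2,2,1
1,3,2,0,2,2
gen 17: 2,0,1,3,0,3
3,3,3,0,3,3
1,0,3,3,2,1
1,3,2,0,2,2
gen 18: 3,1,2,3,0,3
0,1,1,2,3,3
2,2,1,1,3,1
1,3,3,1,2,2
gen 19: 3,1,2,3,0,3
0,1,1,2,3,3
2,2,1,2,3,1
1,3,3,1,2,2
gen 20: 3,1,2,3,0,3
0,1,1,2,3,3
2,2,1,3,3,1
1,3,3,1,2,2

2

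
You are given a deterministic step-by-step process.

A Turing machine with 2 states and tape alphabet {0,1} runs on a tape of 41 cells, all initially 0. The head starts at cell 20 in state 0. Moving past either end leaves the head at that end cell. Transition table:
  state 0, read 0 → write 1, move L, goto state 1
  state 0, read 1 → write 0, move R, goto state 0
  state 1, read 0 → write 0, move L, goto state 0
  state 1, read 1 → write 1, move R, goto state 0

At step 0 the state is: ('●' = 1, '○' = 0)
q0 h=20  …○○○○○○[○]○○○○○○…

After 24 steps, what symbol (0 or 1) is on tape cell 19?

t=0: q0 h=20  …○○○○○○[○]○○○○○○…
t=1: q1 h=19  …○○○○○○[○]●○○○○○…
t=2: q0 h=18  …○○○○○○[○]○●○○○○…
t=3: q1 h=17  …○○○○○○[○]●○●○○○…
t=4: q0 h=16  …○○○○○○[○]○●○●○○…
t=5: q1 h=15  …○○○○○○[○]●○●○●○…
t=6: q0 h=14  …○○○○○○[○]○●○●○●…
t=7: q1 h=13  …○○○○○○[○]●○●○●○…
t=8: q0 h=12  …○○○○○○[○]○●○●○●…
t=9: q1 h=11  …○○○○○○[○]●○●○●○…
t=10: q0 h=10  …○○○○○○[○]○●○●○●…
t=11: q1 h= 9  …○○○○○○[○]●○●○●○…
t=12: q0 h= 8  …○○○○○○[○]○●○●○●…
t=13: q1 h= 7  …○○○○○○[○]●○●○●○…
t=14: q0 h= 6  |○○○○○○[○]○●○●○●…
t=15: q1 h= 5  |○○○○○[○]●○●○●○…
t=16: q0 h= 4  |○○○○[○]○●○●○●…
t=17: q1 h= 3  |○○○[○]●○●○●○…
t=18: q0 h= 2  |○○[○]○●○●○●…
t=19: q1 h= 1  |○[○]●○●○●○…
t=20: q0 h= 0  |[○]○●○●○●…
t=21: q1 h= 0  |[●]○●○●○●…
t=22: q0 h= 1  |●[○]●○●○●○…
t=23: q1 h= 0  |[●]●●○●○●…
t=24: q0 h= 1  |●[●]●○●○●○…

0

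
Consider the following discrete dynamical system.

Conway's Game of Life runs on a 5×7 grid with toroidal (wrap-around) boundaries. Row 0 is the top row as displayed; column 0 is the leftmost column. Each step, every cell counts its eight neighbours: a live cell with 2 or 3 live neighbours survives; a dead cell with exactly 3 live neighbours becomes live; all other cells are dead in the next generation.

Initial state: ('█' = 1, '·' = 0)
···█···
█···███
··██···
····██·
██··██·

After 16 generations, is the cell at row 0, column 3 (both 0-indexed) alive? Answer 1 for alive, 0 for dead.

step 0: ···█···
█···███
··██···
····██·
██··██·
step 1: ·█·█···
··█·███
···█···
·██··██
···█·██
step 2: █··█···
··█·██·
██·█···
█·██·██
·█·█·██
step 3: ██·█···
█·█·█·█
█······
···█·█·
·█·█·█·
step 4: ···█·█·
··██··█
██·███·
··█···█
██·█··█
step 5: ·█·█·█·
██····█
██··██·
·······
██·████
step 6: ···█···
·······
·█···█·
··██···
██·█·██
step 7: █·█·█·█
·······
··█····
···█·█·
██·█··█
step 8: ··██·██
·█·█···
·······
██·██·█
·█·█···
step 9: ██·█···
···██··
·█·██··
██·██··
·█·····
step 10: ██·██··
██·····
██···█·
██·██··
···██··
step 11: ██·██··
····█··
····█··
██·█·██
·····█·
step 12: ···███·
····██·
█··██·█
█····██
···█·█·
step 13: ···█··█
·······
█··█···
█··█···
···█···
step 14: ·······
·······
·······
··███··
··███··
step 15: ···█···
·······
···█···
··█·█··
··█·█··
step 16: ···█···
·······
···█···
··█·█··
··█·█··

1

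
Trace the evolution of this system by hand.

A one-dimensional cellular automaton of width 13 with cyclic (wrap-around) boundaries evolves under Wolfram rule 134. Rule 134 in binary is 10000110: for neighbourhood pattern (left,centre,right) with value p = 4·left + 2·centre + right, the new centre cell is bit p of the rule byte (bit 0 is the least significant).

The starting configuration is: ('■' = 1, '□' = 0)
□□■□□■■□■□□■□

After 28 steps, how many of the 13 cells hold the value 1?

3

k=0  □□■□□■■□■□□■□
k=1  □■■□■□□□■□■■□
k=2  ■□□□■□□■■□□□□
k=3  ■□□■■□■□□□□□■
k=4  □□■□□□■□□□□■□
k=5  □■■□□■■□□□■■□
k=6  ■□□□■□□□□■□□□
k=7  ■□□■■□□□■■□□■
k=8  □□■□□□□■□□□■□
k=9  □■■□□□■■□□■■□
k=10  ■□□□□■□□□■□□□
k=11  ■□□□■■□□■■□□■
k=12  □□□■□□□■□□□■□
k=13  □□■■□□■■□□■■□
k=14  □■□□□■□□□■□□□
k=15  ■■□□■■□□■■□□□
k=16  □□□■□□□■□□□□■
k=17  □□■■□□■■□□□■■
k=18  □■□□□■□□□□■□□
k=19  ■■□□■■□□□■■□□
k=20  □□□■□□□□■□□□■
k=21  □□■■□□□■■□□■■
k=22  □■□□□□■□□□■□□
k=23  ■■□□□■■□□■■□□
k=24  □□□□■□□□■□□□■
k=25  □□□■■□□■■□□■■
k=26  □□■□□□■□□□■□□
k=27  □■■□□■■□□■■□□
k=28  ■□□□■□□□■□□□□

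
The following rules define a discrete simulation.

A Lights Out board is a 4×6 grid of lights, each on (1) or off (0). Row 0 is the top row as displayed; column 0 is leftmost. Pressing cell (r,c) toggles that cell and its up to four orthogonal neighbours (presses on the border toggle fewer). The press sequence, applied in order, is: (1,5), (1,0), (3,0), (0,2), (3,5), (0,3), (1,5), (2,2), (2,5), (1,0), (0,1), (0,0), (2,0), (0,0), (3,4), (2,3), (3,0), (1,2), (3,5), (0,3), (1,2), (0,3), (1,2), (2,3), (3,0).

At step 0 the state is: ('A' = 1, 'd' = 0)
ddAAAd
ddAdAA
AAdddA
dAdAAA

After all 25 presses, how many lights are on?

gen 0: ddAAAd
ddAdAA
AAdddA
dAdAAA
gen 1: ddAAAA
ddAddd
AAdddd
dAdAAA
gen 2: AdAAAA
AAAddd
dAdddd
dAdAAA
gen 3: AdAAAA
AAAddd
AAdddd
AddAAA
gen 4: AAddAA
AAdddd
AAdddd
AddAAA
gen 5: AAddAA
AAdddd
AAdddA
AddAdd
gen 6: AAAAdA
AAdAdd
AAdddA
AddAdd
gen 7: AAAAdd
AAdAAA
AAdddd
AddAdd
gen 8: AAAAdd
AAAAAA
AdAAdd
AdAAdd
gen 9: AAAAdd
AAAAAd
AdAAAA
AdAAdA
gen 10: dAAAdd
ddAAAd
ddAAAA
AdAAdA
gen 11: AddAdd
dAAAAd
ddAAAA
AdAAdA
gen 12: dAdAdd
AAAAAd
ddAAAA
AdAAdA
gen 13: dAdAdd
dAAAAd
AAAAAA
ddAAdA
gen 14: AddAdd
AAAAAd
AAAAAA
ddAAdA
gen 15: AddAdd
AAAAAd
AAAAdA
ddAdAd
gen 16: AddAdd
AAAdAd
AAddAA
ddAAAd
gen 17: AddAdd
AAAdAd
dAddAA
AAAAAd
gen 18: AdAAdd
AddAAd
dAAdAA
AAAAAd
gen 19: AdAAdd
AddAAd
dAAdAd
AAAAdA
gen 20: AdddAd
AdddAd
dAAdAd
AAAAdA
gen 21: AdAdAd
AAAAAd
dAddAd
AAAAdA
gen 22: AddAdd
AAAdAd
dAddAd
AAAAdA
gen 23: AdAAdd
AddAAd
dAAdAd
AAAAdA
gen 24: AdAAdd
AdddAd
dAdAdd
AAAddA
gen 25: AdAAdd
AdddAd
AAdAdd
ddAddA

10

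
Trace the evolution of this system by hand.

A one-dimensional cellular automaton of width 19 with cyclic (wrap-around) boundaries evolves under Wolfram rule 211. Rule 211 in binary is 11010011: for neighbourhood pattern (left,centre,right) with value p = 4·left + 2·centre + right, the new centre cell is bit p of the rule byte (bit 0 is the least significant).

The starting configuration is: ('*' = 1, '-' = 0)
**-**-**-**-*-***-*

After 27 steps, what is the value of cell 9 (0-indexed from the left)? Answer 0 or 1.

0

t=0: **-**-**-**-*-***-*
t=1: **--*--*--*----**--
t=2: -***-**-**-****-***
t=3: --**--*--*--***--**
t=4: **-***-**-**-****-*
t=5: **--**--*--*--***--
t=6: -***-***-**-**-****
t=7: --**--**--*--*--***
t=8: **-***-***-**-**-**
t=9: **--**--**--*--*--*
t=10: ****-***-***-**-**-
t=11: -***--**--**--*--*-
t=12: *-****-***-***-**-*
t=13: *--***--**--**--*--
t=14: -**-****-***-***-**
t=15: --*--***--**--**--*
t=16: **-**-****-***-***-
t=17: -*--*--***--**--**-
t=18: *-**-**-****-***-**
t=19: *--*--*--***--**--*
t=20: ***-**-**-****-***-
t=21: -**--*--*--***--**-
t=22: *-***-**-**-****-**
t=23: *--**--*--*--***--*
t=24: ***-***-**-**-****-
t=25: -**--**--*--*--***-
t=26: *-***-***-**-**-***
t=27: *--**--**--*--*--**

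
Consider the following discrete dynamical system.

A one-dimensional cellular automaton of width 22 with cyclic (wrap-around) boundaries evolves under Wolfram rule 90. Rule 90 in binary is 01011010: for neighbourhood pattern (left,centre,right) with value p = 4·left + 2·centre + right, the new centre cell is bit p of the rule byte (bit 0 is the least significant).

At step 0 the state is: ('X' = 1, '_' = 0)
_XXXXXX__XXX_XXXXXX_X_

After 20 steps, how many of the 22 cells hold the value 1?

12

0) _XXXXXX__XXX_XXXXXX_X_
1) XX____XXXX_X_X____X__X
2) _XX__XX__X____X__X_XXX
3) _XXXXXXXX_X__X_XX__X_X
4) _X______X__XX__XXXX___
5) X_X____X_XXXXXXX__XX__
6) ___X__X__X_____XXXXXXX
7) X_X_XX_XX_X___XX_____X
8) X___XX_XX__X_XXXX___XX
9) XX_XXX_XXXX__X__XX_XX_
10) XX_X_X_X__XXX_XXXX_XX_
11) XX______XXX_X_X__X_XX_
12) XXX____XX_X____XX__XX_
13) X_XX__XXX__X__XXXXXXX_
14) __XXXXX_XXX_XXX_____X_
15) _XX___X_X_X_X_XX___X_X
16) _XXX_X________XXX_X___
17) XX_X__X______XX_X__X__
18) XX__XX_X____XXX__XX_XX
19) _XXXXX__X__XX_XXXXX_X_
20) XX___XXX_XXXX_X___X__X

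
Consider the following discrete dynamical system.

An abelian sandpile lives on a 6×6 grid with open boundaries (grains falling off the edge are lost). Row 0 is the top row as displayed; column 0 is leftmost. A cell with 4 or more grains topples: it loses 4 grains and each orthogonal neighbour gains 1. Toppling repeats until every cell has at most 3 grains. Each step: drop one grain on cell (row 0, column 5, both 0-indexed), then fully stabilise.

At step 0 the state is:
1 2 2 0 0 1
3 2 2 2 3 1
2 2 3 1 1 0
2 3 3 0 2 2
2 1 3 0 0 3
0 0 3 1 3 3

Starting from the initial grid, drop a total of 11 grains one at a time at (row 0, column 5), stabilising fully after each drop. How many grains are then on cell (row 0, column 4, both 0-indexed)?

0

step 0: 1 2 2 0 0 1
3 2 2 2 3 1
2 2 3 1 1 0
2 3 3 0 2 2
2 1 3 0 0 3
0 0 3 1 3 3
step 1: 1 2 2 0 0 2
3 2 2 2 3 1
2 2 3 1 1 0
2 3 3 0 2 2
2 1 3 0 0 3
0 0 3 1 3 3
step 2: 1 2 2 0 0 3
3 2 2 2 3 1
2 2 3 1 1 0
2 3 3 0 2 2
2 1 3 0 0 3
0 0 3 1 3 3
step 3: 1 2 2 0 1 0
3 2 2 2 3 2
2 2 3 1 1 0
2 3 3 0 2 2
2 1 3 0 0 3
0 0 3 1 3 3
step 4: 1 2 2 0 1 1
3 2 2 2 3 2
2 2 3 1 1 0
2 3 3 0 2 2
2 1 3 0 0 3
0 0 3 1 3 3
step 5: 1 2 2 0 1 2
3 2 2 2 3 2
2 2 3 1 1 0
2 3 3 0 2 2
2 1 3 0 0 3
0 0 3 1 3 3
step 6: 1 2 2 0 1 3
3 2 2 2 3 2
2 2 3 1 1 0
2 3 3 0 2 2
2 1 3 0 0 3
0 0 3 1 3 3
step 7: 1 2 2 0 2 0
3 2 2 2 3 3
2 2 3 1 1 0
2 3 3 0 2 2
2 1 3 0 0 3
0 0 3 1 3 3
step 8: 1 2 2 0 2 1
3 2 2 2 3 3
2 2 3 1 1 0
2 3 3 0 2 2
2 1 3 0 0 3
0 0 3 1 3 3
step 9: 1 2 2 0 2 2
3 2 2 2 3 3
2 2 3 1 1 0
2 3 3 0 2 2
2 1 3 0 0 3
0 0 3 1 3 3
step 10: 1 2 2 0 2 3
3 2 2 2 3 3
2 2 3 1 1 0
2 3 3 0 2 2
2 1 3 0 0 3
0 0 3 1 3 3
step 11: 1 2 2 1 0 2
3 2 2 3 1 1
2 2 3 1 2 1
2 3 3 0 2 2
2 1 3 0 0 3
0 0 3 1 3 3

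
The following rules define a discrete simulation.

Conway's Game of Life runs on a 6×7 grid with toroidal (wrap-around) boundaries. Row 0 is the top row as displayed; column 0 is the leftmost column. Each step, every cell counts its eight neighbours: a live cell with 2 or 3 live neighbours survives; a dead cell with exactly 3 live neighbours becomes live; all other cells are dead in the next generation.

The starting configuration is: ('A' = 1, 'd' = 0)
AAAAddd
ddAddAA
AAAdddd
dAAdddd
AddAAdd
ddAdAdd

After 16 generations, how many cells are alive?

t=0: AAAAddd
ddAddAA
AAAdddd
dAAdddd
AddAAdd
ddAdAdd
t=1: AdddAAA
ddddddA
AddAddA
ddddddd
ddddAdd
AdddAdd
t=2: AdddAdd
ddddAdd
AdddddA
ddddddd
ddddddd
AddAAdd
t=3: ddddAAd
AddddAA
ddddddd
ddddddd
ddddddd
dddAAdd
t=4: dddAddd
ddddAAA
ddddddA
ddddddd
ddddddd
dddAAAd
t=5: dddAddA
ddddAAA
ddddddA
ddddddd
ddddAdd
dddAAdd
t=6: dddAddA
AdddAdA
ddddddA
ddddddd
dddAAdd
dddAAAd
t=7: AddAddA
AdddddA
AddddAA
ddddddd
dddAdAd
ddAddAd
t=8: AAdddAd
dAddddd
AddddAd
ddddAAd
ddddAdd
ddAAdAd
t=9: AAddAdA
dAddddd
ddddAAA
ddddAAA
ddddddd
dAAAdAA
t=10: dddAAdA
dAddAdd
AdddAdA
ddddAdA
AdAAddd
dAAAAAA
t=11: dAddddA
ddddAdA
AddAAdA
dAddAdA
Adddddd
dAddddA
t=12: ddddddA
dddAAdA
dddAAdA
dAdAAdA
dAdddAA
dAddddA
t=13: ddddddA
AddAAdA
ddddddA
dddAddA
dAddAdA
ddddddA
t=14: ddddddA
AdddddA
dddAAdA
ddddddA
ddddddA
ddddddA
t=15: dddddAA
AdddddA
ddddddA
AdddddA
AddddAA
AddddAA
t=16: ddddddd
Adddddd
dddddAd
ddddddd
dAddddd
ddddAdd

4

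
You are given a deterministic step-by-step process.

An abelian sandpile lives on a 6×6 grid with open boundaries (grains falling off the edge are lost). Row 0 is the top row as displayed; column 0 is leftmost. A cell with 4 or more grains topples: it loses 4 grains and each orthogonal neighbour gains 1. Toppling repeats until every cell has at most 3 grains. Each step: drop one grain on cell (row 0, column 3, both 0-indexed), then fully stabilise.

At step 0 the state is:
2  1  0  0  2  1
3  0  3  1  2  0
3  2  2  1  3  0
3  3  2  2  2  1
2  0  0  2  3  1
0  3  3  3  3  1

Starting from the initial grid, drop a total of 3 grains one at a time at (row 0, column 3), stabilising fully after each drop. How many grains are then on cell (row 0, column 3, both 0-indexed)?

3

gen 0: 2  1  0  0  2  1
3  0  3  1  2  0
3  2  2  1  3  0
3  3  2  2  2  1
2  0  0  2  3  1
0  3  3  3  3  1
gen 1: 2  1  0  1  2  1
3  0  3  1  2  0
3  2  2  1  3  0
3  3  2  2  2  1
2  0  0  2  3  1
0  3  3  3  3  1
gen 2: 2  1  0  2  2  1
3  0  3  1  2  0
3  2  2  1  3  0
3  3  2  2  2  1
2  0  0  2  3  1
0  3  3  3  3  1
gen 3: 2  1  0  3  2  1
3  0  3  1  2  0
3  2  2  1  3  0
3  3  2  2  2  1
2  0  0  2  3  1
0  3  3  3  3  1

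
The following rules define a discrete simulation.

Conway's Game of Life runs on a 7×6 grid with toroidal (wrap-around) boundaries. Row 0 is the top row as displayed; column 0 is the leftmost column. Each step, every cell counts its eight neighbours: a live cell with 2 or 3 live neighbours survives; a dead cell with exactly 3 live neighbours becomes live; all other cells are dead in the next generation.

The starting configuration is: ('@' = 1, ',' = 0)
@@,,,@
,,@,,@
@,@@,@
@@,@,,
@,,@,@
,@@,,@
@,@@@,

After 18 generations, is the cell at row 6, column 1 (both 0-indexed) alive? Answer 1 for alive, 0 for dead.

1

0) @@,,,@
,,@,,@
@,@@,@
@@,@,,
@,,@,@
,@@,,@
@,@@@,
1) ,,,,,,
,,@@,,
,,,@,@
,,,@,,
,,,@,@
,,,,,,
,,,@@,
2) ,,@,@,
,,@@@,
,,,@,,
,,@@,,
,,,,@,
,,,@,,
,,,,,,
3) ,,@,@,
,,@,@,
,,,,,,
,,@@@,
,,@,@,
,,,,,,
,,,@,,
4) ,,@,@,
,,,,,,
,,@,@,
,,@,@,
,,@,@,
,,,@,,
,,,@,,
5) ,,,@,,
,,,,,,
,,,,,,
,@@,@@
,,@,@,
,,@@@,
,,@@@,
6) ,,@@@,
,,,,,,
,,,,,,
,@@,@@
,,,,,,
,@,,,@
,,,,,,
7) ,,,@,,
,,,@,,
,,,,,,
,,,,,,
,@@,@@
,,,,,,
,,@@@,
8) ,,,,,,
,,,,,,
,,,,,,
,,,,,,
,,,,,,
,@,,,@
,,@@@,
9) ,,,@,,
,,,,,,
,,,,,,
,,,,,,
,,,,,,
,,@@@,
,,@@@,
10) ,,@@@,
,,,,,,
,,,,,,
,,,,,,
,,,@,,
,,@,@,
,,,,,,
11) ,,,@,,
,,,@,,
,,,,,,
,,,,,,
,,,@,,
,,,@,,
,,@,@,
12) ,,@@@,
,,,,,,
,,,,,,
,,,,,,
,,,,,,
,,@@@,
,,@,@,
13) ,,@,@,
,,,@,,
,,,,,,
,,,,,,
,,,@,,
,,@,@,
,@,,,@
14) ,,@@@,
,,,@,,
,,,,,,
,,,,,,
,,,@,,
,,@@@,
,@@,@@
15) ,@,,,@
,,@@@,
,,,,,,
,,,,,,
,,@@@,
,@,,,@
,@,,,@
16) ,@,@,@
,,@@@,
,,,@,,
,,,@,,
,,@@@,
,@,@,@
,@@,@@
17) ,@,,,@
,,,,,,
,,,,,,
,,,,,,
,,,,,,
,@,,,@
,@,,,@
18) ,,,,,,
,,,,,,
,,,,,,
,,,,,,
,,,,,,
,,,,,,
,@@,@@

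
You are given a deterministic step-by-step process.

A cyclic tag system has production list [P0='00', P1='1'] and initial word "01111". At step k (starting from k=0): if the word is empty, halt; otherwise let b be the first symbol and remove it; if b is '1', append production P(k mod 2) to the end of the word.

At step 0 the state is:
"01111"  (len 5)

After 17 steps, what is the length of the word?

0

k=0  "01111"  (len 5)
k=1  "1111"  (len 4)
k=2  "1111"  (len 4)
k=3  "11100"  (len 5)
k=4  "11001"  (len 5)
k=5  "100100"  (len 6)
k=6  "001001"  (len 6)
k=7  "01001"  (len 5)
k=8  "1001"  (len 4)
k=9  "00100"  (len 5)
k=10  "0100"  (len 4)
k=11  "100"  (len 3)
k=12  "001"  (len 3)
k=13  "01"  (len 2)
k=14  "1"  (len 1)
k=15  "00"  (len 2)
k=16  "0"  (len 1)
k=17  (halted — word empty)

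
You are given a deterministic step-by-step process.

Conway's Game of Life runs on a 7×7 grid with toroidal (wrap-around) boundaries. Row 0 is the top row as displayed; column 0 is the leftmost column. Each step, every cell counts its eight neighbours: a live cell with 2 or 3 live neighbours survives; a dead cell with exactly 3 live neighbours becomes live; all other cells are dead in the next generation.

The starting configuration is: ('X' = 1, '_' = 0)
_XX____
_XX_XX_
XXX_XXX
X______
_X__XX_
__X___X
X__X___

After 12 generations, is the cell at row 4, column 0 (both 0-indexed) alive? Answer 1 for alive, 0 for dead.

step 0: _XX____
_XX_XX_
XXX_XXX
X______
_X__XX_
__X___X
X__X___
step 1: X___X__
____X__
__X_X__
__XX___
XX___XX
XXXXXXX
X__X___
step 2: ___XX__
____XX_
__X_X__
X_XXXXX
_______
___X___
_______
step 3: ___XXX_
_____X_
_XX____
_XX_XXX
__X__XX
_______
___XX__
step 4: ___X_X_
__XX_X_
XXXXX_X
____X_X
XXXXX_X
___XXX_
___X_X_
step 5: ___X_XX
X____X_
XX____X
_______
XXX___X
XX_____
__XX_XX
step 6: X_XX___
_X__XX_
XX____X
__X____
__X___X
___X_X_
_XXX_X_
step 7: X____XX
___XXX_
XXX__XX
__X___X
__XX___
_X_X_XX
_X____X
step 8: X______
__XX___
XXX____
_____XX
XX_XXXX
_X_XXXX
_XX_X__
step 9: _______
X_XX___
XXXX__X
___X___
_X_X___
_______
_XX_X_X
step 10: X______
X__X__X
X___X_X
___XX__
__X____
XX_X___
_______
step 11: X_____X
_X___X_
X___X_X
___XXX_
_XX_X__
_XX____
XX_____
step 12: ______X
_X___X_
X__X__X
XXX___X
_X__XX_
___X___
__X___X

0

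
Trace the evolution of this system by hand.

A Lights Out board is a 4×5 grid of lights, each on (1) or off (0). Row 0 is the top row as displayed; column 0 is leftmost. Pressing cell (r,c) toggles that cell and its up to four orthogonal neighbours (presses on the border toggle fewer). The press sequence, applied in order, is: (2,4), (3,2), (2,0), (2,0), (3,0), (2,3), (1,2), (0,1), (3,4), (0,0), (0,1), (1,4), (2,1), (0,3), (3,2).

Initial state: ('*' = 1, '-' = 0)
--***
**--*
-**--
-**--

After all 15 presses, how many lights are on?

10

step 0: --***
**--*
-**--
-**--
step 1: --***
**---
-****
-**-*
step 2: --***
**---
-*-**
---**
step 3: --***
-*---
*--**
*--**
step 4: --***
**---
-*-**
---**
step 5: --***
**---
**-**
**-**
step 6: --***
**-*-
***--
**--*
step 7: ---**
*-*--
**---
**--*
step 8: *****
***--
**---
**--*
step 9: *****
***--
**--*
**-*-
step 10: --***
-**--
**--*
**-*-
step 11: **-**
--*--
**--*
**-*-
step 12: **-*-
--***
**---
**-*-
step 13: **-*-
-****
--*--
*--*-
step 14: ***-*
-**-*
--*--
*--*-
step 15: ***-*
-**-*
-----
***--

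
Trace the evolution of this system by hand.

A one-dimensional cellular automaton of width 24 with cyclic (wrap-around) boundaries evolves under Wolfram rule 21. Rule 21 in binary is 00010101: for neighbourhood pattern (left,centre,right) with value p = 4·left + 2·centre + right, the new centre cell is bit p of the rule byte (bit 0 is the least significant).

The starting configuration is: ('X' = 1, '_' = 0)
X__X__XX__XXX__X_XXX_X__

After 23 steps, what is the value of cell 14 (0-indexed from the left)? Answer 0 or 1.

1

[0] X__X__XX__XXX__X_XXX_X__
[1] XX_XX___X____X_X_____XX_
[2] _____XX_XXXX_X_XXXXX____
[3] XXXX_________X______XXXX
[4] ____XXXXXXXX_XXXXXX_____
[5] XXX________________XXXXX
[6] ___XXXXXXXXXXXXXXX______
[7] XX________________XXXXXX
[8] __XXXXXXXXXXXXXXX_______
[9] X________________XXXXXXX
[10] _XXXXXXXXXXXXXXX________
[11] ________________XXXXXXXX
[12] XXXXXXXXXXXXXXX_________
[13] _______________XXXXXXXX_
[14] XXXXXXXXXXXXXX_________X
[15] ______________XXXXXXXX__
[16] XXXXXXXXXXXXX_________XX
[17] _____________XXXXXXXX___
[18] XXXXXXXXXXXX_________XXX
[19] ____________XXXXXXXX____
[20] XXXXXXXXXXX_________XXXX
[21] ___________XXXXXXXX_____
[22] XXXXXXXXXX_________XXXXX
[23] __________XXXXXXXX______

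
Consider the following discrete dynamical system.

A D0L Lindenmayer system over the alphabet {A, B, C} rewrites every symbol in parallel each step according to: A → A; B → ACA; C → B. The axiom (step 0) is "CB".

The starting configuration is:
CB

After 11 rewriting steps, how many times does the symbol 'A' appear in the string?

k=0  CB
k=1  BACA
k=2  ACAABA
k=3  ABAAACAA
k=4  AACAAAABAA
k=5  AABAAAAACAAA
k=6  AAACAAAAAABAAA
k=7  AAABAAAAAAACAAAA
k=8  AAAACAAAAAAAABAAAA
k=9  AAAABAAAAAAAAACAAAAA
k=10  AAAAACAAAAAAAAAABAAAAA
k=11  AAAAABAAAAAAAAAAACAAAAAA

22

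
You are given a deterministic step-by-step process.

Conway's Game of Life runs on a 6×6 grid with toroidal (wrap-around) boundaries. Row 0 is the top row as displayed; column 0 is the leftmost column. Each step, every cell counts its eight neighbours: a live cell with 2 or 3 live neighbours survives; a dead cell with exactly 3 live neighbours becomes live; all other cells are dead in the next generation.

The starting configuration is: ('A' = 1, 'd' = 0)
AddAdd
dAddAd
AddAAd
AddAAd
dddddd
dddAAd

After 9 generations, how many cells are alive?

5

step 0: AddAdd
dAddAd
AddAAd
AddAAd
dddddd
dddAAd
step 1: ddAAdA
AAAdAd
AAAddd
dddAAd
dddddA
dddAAd
step 2: AddddA
ddddAd
AdddAd
AAAAAA
dddddA
ddAAdA
step 3: AddAdA
AdddAd
AdAddd
dAAAdd
dddddd
dddddA
step 4: Addddd
AddAAd
AdAddA
dAAAdd
ddAddd
AdddAA
step 5: AAdAdd
AddAAd
AddddA
AddAdd
AdAdAA
AAdddA
step 6: dddAdd
ddAAAd
AAdAdd
dddAdd
ddAAAd
dddAdd
step 7: dddddd
dAddAd
dAdddd
dAdddd
ddAdAd
dddddd
step 8: dddddd
dddddd
AAAddd
dAAddd
dddddd
dddddd
step 9: dddddd
dAdddd
AdAddd
AdAddd
dddddd
dddddd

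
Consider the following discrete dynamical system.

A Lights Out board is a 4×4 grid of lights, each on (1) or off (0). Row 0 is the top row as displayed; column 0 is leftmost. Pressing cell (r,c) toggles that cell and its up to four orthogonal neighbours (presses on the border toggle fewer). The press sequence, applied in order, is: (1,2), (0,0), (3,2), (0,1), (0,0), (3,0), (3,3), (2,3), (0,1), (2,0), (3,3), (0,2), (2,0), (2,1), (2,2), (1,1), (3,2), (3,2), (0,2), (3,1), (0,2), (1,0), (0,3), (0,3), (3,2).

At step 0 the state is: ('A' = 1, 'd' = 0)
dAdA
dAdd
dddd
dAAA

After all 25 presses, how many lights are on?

0) dAdA
dAdd
dddd
dAAA
1) dAAA
ddAA
ddAd
dAAA
2) AdAA
AdAA
ddAd
dAAA
3) AdAA
AdAA
dddd
dddd
4) dAdA
AAAA
dddd
dddd
5) AddA
dAAA
dddd
dddd
6) AddA
dAAA
Addd
AAdd
7) AddA
dAAA
AddA
AAAA
8) AddA
dAAd
AdAd
AAAd
9) dAAA
ddAd
AdAd
AAAd
10) dAAA
AdAd
dAAd
dAAd
11) dAAA
AdAd
dAAA
dAdA
12) dddd
Addd
dAAA
dAdA
13) dddd
dddd
AdAA
AAdA
14) dddd
dAdd
dAdA
AddA
15) dddd
dAAd
ddAd
AdAA
16) dAdd
Addd
dAAd
AdAA
17) dAdd
Addd
dAdd
AAdd
18) dAdd
Addd
dAAd
AdAA
19) ddAA
AdAd
dAAd
AdAA
20) ddAA
AdAd
ddAd
dAdA
21) dAdd
Addd
ddAd
dAdA
22) AAdd
dAdd
AdAd
dAdA
23) AAAA
dAdA
AdAd
dAdA
24) AAdd
dAdd
AdAd
dAdA
25) AAdd
dAdd
Addd
ddAd

5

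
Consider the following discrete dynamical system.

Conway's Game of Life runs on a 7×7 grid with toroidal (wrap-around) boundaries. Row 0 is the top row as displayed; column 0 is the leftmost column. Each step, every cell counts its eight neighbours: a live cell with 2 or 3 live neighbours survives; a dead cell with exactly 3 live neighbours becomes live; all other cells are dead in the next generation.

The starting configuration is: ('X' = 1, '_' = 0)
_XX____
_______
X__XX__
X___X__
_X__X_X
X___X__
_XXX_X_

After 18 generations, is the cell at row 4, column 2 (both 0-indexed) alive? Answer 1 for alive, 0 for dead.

0

k=0  _XX____
_______
X__XX__
X___X__
_X__X_X
X___X__
_XXX_X_
k=1  _X_X___
_XXX___
___XX__
XX__X_X
_X_XX_X
X___X_X
X__XX__
k=2  XX_____
_X_____
____XX_
_X____X
_XXXX__
_XX___X
XXXXXXX
k=3  ___XXX_
XX_____
X____X_
XX_____
___X_X_
______X
___XXX_
k=4  __XX_XX
XX___X_
_______
XX__X__
X_____X
___X__X
___X__X
k=5  _XXX_X_
XXX_XX_
______X
XX____X
_X___XX
_____XX
X__X__X
k=6  _____X_
X___XX_
__X____
_X_____
_X_____
____X__
XX_X___
k=7  XX___X_
____XXX
_X_____
_XX____
_______
XXX____
____X__
k=8  X______
_X__XXX
XXX__X_
_XX____
X______
_X_____
__X___X
k=9  XX_____
__X_XX_
___XXX_
__X___X
X_X____
XX_____
XX_____
k=10  X_X___X
_XX__XX
__X___X
_XX_XXX
X_X___X
__X___X
__X___X
k=11  __XX___
__XX_X_
____X__
__X____
__X____
__XX_XX
__XX_XX
k=12  _X___XX
__X____
__X_X__
___X___
_XX____
_X___XX
_X___XX
k=13  _XX__XX
_XXX_X_
__X____
_X_X___
XXX____
_X___XX
_XX_X__
k=14  _____XX
X__XXXX
____X__
X__X___
______X
___X_XX
___XX__
k=15  X______
X__X___
X______
_______
X___XXX
___X_XX
___X___
k=16  _______
XX____X
_______
X____X_
X___X__
X__X___
____X_X
k=17  _____XX
X______
_X_____
______X
XX__X__
X__XXXX
_______
k=18  ______X
X_____X
X______
_X_____
_X_XX__
XX_XXXX
X______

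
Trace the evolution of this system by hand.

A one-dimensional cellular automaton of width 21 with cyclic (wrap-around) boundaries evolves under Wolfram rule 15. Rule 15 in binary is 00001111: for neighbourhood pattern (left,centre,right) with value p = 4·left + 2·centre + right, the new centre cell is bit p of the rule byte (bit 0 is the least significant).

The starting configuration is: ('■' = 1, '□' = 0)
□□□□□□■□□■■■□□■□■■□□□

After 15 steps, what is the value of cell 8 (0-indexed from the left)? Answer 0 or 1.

gen 0: □□□□□□■□□■■■□□■□■■□□□
gen 1: ■■■■■■■□■■□□□■■□■□□■■
gen 2: □□□□□□□□■□□■■■□□■□■■□
gen 3: ■■■■■■■■■□■■□□□■■□■□□
gen 4: ■□□□□□□□□□■□□■■■□□■□■
gen 5: □□■■■■■■■■■□■■□□□■■□■
gen 6: □■■□□□□□□□□□■□□■■■□□■
gen 7: □■□□■■■■■■■■■□■■□□□■■
gen 8: □■□■■□□□□□□□□□■□□■■■□
gen 9: ■■□■□□■■■■■■■■■□■■□□□
gen 10: ■□□■□■■□□□□□□□□□■□□■■
gen 11: □□■■□■□□■■■■■■■■■□■■□
gen 12: ■■■□□■□■■□□□□□□□□□■□□
gen 13: ■□□□■■□■□□■■■■■■■■■□■
gen 14: □□■■■□□■□■■□□□□□□□□□■
gen 15: □■■□□□■■□■□□■■■■■■■■■

0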